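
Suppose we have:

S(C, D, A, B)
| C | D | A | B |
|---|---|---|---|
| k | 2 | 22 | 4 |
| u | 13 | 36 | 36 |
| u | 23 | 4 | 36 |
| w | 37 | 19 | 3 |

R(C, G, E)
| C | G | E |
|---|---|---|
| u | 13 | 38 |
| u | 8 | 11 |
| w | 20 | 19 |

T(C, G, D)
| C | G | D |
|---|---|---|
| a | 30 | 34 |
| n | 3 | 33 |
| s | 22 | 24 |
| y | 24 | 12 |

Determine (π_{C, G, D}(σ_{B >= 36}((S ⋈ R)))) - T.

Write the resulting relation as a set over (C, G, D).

{(u, 13, 13), (u, 13, 23), (u, 8, 13), (u, 8, 23)}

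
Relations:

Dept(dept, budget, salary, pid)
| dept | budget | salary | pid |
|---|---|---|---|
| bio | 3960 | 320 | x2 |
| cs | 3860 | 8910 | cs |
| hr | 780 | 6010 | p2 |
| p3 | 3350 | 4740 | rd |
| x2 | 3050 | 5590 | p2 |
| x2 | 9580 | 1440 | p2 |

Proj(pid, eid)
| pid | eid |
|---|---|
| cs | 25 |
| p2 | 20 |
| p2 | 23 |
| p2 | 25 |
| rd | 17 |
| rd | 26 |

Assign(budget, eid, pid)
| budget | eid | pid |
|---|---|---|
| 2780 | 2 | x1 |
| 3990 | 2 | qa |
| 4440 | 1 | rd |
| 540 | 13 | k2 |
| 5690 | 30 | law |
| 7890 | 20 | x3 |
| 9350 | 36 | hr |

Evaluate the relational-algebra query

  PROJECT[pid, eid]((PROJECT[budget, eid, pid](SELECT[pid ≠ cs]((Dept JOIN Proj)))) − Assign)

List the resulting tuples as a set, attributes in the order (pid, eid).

{(p2, 20), (p2, 23), (p2, 25), (rd, 17), (rd, 26)}

Natural join on pid: {(cs, 3860, 8910, cs, 25), (hr, 780, 6010, p2, 20), (hr, 780, 6010, p2, 23), (hr, 780, 6010, p2, 25), (p3, 3350, 4740, rd, 17), (p3, 3350, 4740, rd, 26), (x2, 3050, 5590, p2, 20), (x2, 3050, 5590, p2, 23), (x2, 3050, 5590, p2, 25), (x2, 9580, 1440, p2, 20), (x2, 9580, 1440, p2, 23), (x2, 9580, 1440, p2, 25)}
Selection pid ≠ cs: {(hr, 780, 6010, p2, 20), (hr, 780, 6010, p2, 23), (hr, 780, 6010, p2, 25), (p3, 3350, 4740, rd, 17), (p3, 3350, 4740, rd, 26), (x2, 3050, 5590, p2, 20), (x2, 3050, 5590, p2, 23), (x2, 3050, 5590, p2, 25), (x2, 9580, 1440, p2, 20), (x2, 9580, 1440, p2, 23), (x2, 9580, 1440, p2, 25)}
Keep only column(s) budget, eid, pid: {(3050, 20, p2), (3050, 23, p2), (3050, 25, p2), (3350, 17, rd), (3350, 26, rd), (780, 20, p2), (780, 23, p2), (780, 25, p2), (9580, 20, p2), (9580, 23, p2), (9580, 25, p2)}
Set difference of the two operands is {(3050, 20, p2), (3050, 23, p2), (3050, 25, p2), (3350, 17, rd), (3350, 26, rd), (780, 20, p2), (780, 23, p2), (780, 25, p2), (9580, 20, p2), (9580, 23, p2), (9580, 25, p2)}.
Keep only column(s) pid, eid (6 duplicate(s) eliminated): {(p2, 20), (p2, 23), (p2, 25), (rd, 17), (rd, 26)}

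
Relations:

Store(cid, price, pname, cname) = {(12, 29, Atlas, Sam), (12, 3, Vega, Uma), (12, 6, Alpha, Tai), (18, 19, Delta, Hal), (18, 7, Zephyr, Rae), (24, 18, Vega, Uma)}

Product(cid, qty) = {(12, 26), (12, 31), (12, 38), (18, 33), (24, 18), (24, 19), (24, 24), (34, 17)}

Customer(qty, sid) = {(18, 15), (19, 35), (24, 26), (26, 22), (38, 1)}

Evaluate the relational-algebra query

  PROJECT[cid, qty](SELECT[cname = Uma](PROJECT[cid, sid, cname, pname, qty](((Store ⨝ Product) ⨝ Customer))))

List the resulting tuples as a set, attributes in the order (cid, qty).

Joining Store and Product on cid yields {(12, 29, Atlas, Sam, 26), (12, 29, Atlas, Sam, 31), (12, 29, Atlas, Sam, 38), (12, 3, Vega, Uma, 26), (12, 3, Vega, Uma, 31), (12, 3, Vega, Uma, 38), (12, 6, Alpha, Tai, 26), (12, 6, Alpha, Tai, 31), (12, 6, Alpha, Tai, 38), (18, 19, Delta, Hal, 33), (18, 7, Zephyr, Rae, 33), (24, 18, Vega, Uma, 18), (24, 18, Vega, Uma, 19), (24, 18, Vega, Uma, 24)}.
Joining (Store ⨝ Product) and Customer on qty yields {(12, 29, Atlas, Sam, 26, 22), (12, 29, Atlas, Sam, 38, 1), (12, 3, Vega, Uma, 26, 22), (12, 3, Vega, Uma, 38, 1), (12, 6, Alpha, Tai, 26, 22), (12, 6, Alpha, Tai, 38, 1), (24, 18, Vega, Uma, 18, 15), (24, 18, Vega, Uma, 19, 35), (24, 18, Vega, Uma, 24, 26)}.
Projecting to cid, sid, cname, pname, qty: {(12, 1, Sam, Atlas, 38), (12, 1, Tai, Alpha, 38), (12, 1, Uma, Vega, 38), (12, 22, Sam, Atlas, 26), (12, 22, Tai, Alpha, 26), (12, 22, Uma, Vega, 26), (24, 15, Uma, Vega, 18), (24, 26, Uma, Vega, 24), (24, 35, Uma, Vega, 19)}
Selection cname = Uma: {(12, 1, Uma, Vega, 38), (12, 22, Uma, Vega, 26), (24, 15, Uma, Vega, 18), (24, 26, Uma, Vega, 24), (24, 35, Uma, Vega, 19)}
Projecting to cid, qty: {(12, 26), (12, 38), (24, 18), (24, 19), (24, 24)}

{(12, 26), (12, 38), (24, 18), (24, 19), (24, 24)}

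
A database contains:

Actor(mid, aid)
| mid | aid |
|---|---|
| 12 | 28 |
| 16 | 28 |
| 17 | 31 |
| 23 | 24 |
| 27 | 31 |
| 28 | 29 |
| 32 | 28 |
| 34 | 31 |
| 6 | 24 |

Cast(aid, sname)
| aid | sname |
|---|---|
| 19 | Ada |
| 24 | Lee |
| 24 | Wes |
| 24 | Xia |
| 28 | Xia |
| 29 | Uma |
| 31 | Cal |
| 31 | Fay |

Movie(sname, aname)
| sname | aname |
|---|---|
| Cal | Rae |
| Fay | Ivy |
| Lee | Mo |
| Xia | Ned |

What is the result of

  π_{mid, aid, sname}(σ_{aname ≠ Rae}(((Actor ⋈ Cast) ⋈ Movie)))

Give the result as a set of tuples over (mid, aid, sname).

{(12, 28, Xia), (16, 28, Xia), (17, 31, Fay), (23, 24, Lee), (23, 24, Xia), (27, 31, Fay), (32, 28, Xia), (34, 31, Fay), (6, 24, Lee), (6, 24, Xia)}

Actor ⋈ Cast (natural join on aid): {(12, 28, Xia), (16, 28, Xia), (17, 31, Cal), (17, 31, Fay), (23, 24, Lee), (23, 24, Wes), (23, 24, Xia), (27, 31, Cal), (27, 31, Fay), (28, 29, Uma), (32, 28, Xia), (34, 31, Cal), (34, 31, Fay), (6, 24, Lee), (6, 24, Wes), (6, 24, Xia)}
(Actor ⋈ Cast) ⋈ Movie (natural join on sname): {(12, 28, Xia, Ned), (16, 28, Xia, Ned), (17, 31, Cal, Rae), (17, 31, Fay, Ivy), (23, 24, Lee, Mo), (23, 24, Xia, Ned), (27, 31, Cal, Rae), (27, 31, Fay, Ivy), (32, 28, Xia, Ned), (34, 31, Cal, Rae), (34, 31, Fay, Ivy), (6, 24, Lee, Mo), (6, 24, Xia, Ned)}
σ[aname ≠ Rae]: keep tuples satisfying aname ≠ Rae → {(12, 28, Xia, Ned), (16, 28, Xia, Ned), (17, 31, Fay, Ivy), (23, 24, Lee, Mo), (23, 24, Xia, Ned), (27, 31, Fay, Ivy), (32, 28, Xia, Ned), (34, 31, Fay, Ivy), (6, 24, Lee, Mo), (6, 24, Xia, Ned)}
Keep only column(s) mid, aid, sname: {(12, 28, Xia), (16, 28, Xia), (17, 31, Fay), (23, 24, Lee), (23, 24, Xia), (27, 31, Fay), (32, 28, Xia), (34, 31, Fay), (6, 24, Lee), (6, 24, Xia)}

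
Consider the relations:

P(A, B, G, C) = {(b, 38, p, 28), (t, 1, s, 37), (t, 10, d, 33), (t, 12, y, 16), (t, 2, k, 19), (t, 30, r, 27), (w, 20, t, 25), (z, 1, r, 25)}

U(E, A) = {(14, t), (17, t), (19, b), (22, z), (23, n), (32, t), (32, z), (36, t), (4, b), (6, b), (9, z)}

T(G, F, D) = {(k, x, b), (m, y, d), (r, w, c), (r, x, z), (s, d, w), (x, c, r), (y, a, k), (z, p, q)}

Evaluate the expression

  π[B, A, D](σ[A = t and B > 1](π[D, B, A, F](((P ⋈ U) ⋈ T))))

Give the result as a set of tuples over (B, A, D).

{(12, t, k), (2, t, b), (30, t, c), (30, t, z)}

Natural join on A: {(b, 38, p, 28, 19), (b, 38, p, 28, 4), (b, 38, p, 28, 6), (t, 1, s, 37, 14), (t, 1, s, 37, 17), (t, 1, s, 37, 32), (t, 1, s, 37, 36), (t, 10, d, 33, 14), (t, 10, d, 33, 17), (t, 10, d, 33, 32), (t, 10, d, 33, 36), (t, 12, y, 16, 14), (t, 12, y, 16, 17), (t, 12, y, 16, 32), (t, 12, y, 16, 36), (t, 2, k, 19, 14), (t, 2, k, 19, 17), (t, 2, k, 19, 32), (t, 2, k, 19, 36), (t, 30, r, 27, 14), (t, 30, r, 27, 17), (t, 30, r, 27, 32), (t, 30, r, 27, 36), (z, 1, r, 25, 22), (z, 1, r, 25, 32), (z, 1, r, 25, 9)}
Natural join on G: {(t, 1, s, 37, 14, d, w), (t, 1, s, 37, 17, d, w), (t, 1, s, 37, 32, d, w), (t, 1, s, 37, 36, d, w), (t, 12, y, 16, 14, a, k), (t, 12, y, 16, 17, a, k), (t, 12, y, 16, 32, a, k), (t, 12, y, 16, 36, a, k), (t, 2, k, 19, 14, x, b), (t, 2, k, 19, 17, x, b), (t, 2, k, 19, 32, x, b), (t, 2, k, 19, 36, x, b), (t, 30, r, 27, 14, w, c), (t, 30, r, 27, 14, x, z), (t, 30, r, 27, 17, w, c), (t, 30, r, 27, 17, x, z), (t, 30, r, 27, 32, w, c), (t, 30, r, 27, 32, x, z), (t, 30, r, 27, 36, w, c), (t, 30, r, 27, 36, x, z), (z, 1, r, 25, 22, w, c), (z, 1, r, 25, 22, x, z), (z, 1, r, 25, 32, w, c), (z, 1, r, 25, 32, x, z), (z, 1, r, 25, 9, w, c), (z, 1, r, 25, 9, x, z)}
Keep only column(s) D, B, A, F (19 duplicate(s) eliminated): {(b, 2, t, x), (c, 1, z, w), (c, 30, t, w), (k, 12, t, a), (w, 1, t, d), (z, 1, z, x), (z, 30, t, x)}
σ[A = t and B > 1]: keep tuples satisfying A = t and B > 1 → {(b, 2, t, x), (c, 30, t, w), (k, 12, t, a), (z, 30, t, x)}
Keep only column(s) B, A, D: {(12, t, k), (2, t, b), (30, t, c), (30, t, z)}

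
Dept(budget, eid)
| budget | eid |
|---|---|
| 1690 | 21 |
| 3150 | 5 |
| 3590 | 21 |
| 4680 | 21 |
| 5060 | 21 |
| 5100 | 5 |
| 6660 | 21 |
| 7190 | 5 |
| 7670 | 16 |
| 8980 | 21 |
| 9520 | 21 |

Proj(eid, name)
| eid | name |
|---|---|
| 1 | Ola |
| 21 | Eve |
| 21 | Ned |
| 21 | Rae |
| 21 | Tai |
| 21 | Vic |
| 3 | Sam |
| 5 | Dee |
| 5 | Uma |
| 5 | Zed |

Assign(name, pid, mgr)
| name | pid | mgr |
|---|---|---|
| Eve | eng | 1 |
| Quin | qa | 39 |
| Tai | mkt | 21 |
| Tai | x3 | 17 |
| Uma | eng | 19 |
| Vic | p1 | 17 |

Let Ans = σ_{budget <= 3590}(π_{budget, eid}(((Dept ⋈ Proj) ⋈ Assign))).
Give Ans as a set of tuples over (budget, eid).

{(1690, 21), (3150, 5), (3590, 21)}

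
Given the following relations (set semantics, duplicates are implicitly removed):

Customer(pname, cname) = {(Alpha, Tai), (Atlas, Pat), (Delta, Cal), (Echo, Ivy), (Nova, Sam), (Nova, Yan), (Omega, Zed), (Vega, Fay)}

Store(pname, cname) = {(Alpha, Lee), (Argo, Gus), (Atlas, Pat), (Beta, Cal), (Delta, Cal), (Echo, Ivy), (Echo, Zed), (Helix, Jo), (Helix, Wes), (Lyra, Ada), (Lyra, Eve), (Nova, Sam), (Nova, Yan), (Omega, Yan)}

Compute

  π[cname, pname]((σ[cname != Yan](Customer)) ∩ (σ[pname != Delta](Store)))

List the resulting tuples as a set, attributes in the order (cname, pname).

{(Ivy, Echo), (Pat, Atlas), (Sam, Nova)}

Selection cname != Yan: {(Alpha, Tai), (Atlas, Pat), (Delta, Cal), (Echo, Ivy), (Nova, Sam), (Omega, Zed), (Vega, Fay)}
Selection pname != Delta: {(Alpha, Lee), (Argo, Gus), (Atlas, Pat), (Beta, Cal), (Echo, Ivy), (Echo, Zed), (Helix, Jo), (Helix, Wes), (Lyra, Ada), (Lyra, Eve), (Nova, Sam), (Nova, Yan), (Omega, Yan)}
Set intersection of the two operands is {(Atlas, Pat), (Echo, Ivy), (Nova, Sam)}.
Keep only column(s) cname, pname: {(Ivy, Echo), (Pat, Atlas), (Sam, Nova)}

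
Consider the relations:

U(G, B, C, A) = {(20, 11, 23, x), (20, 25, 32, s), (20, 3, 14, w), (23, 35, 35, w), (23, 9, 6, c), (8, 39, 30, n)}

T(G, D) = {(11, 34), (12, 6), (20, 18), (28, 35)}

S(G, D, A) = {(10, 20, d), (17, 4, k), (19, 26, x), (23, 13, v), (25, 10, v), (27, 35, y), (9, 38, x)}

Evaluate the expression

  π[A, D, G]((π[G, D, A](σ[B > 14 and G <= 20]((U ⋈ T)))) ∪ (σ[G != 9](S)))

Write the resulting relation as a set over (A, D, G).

{(d, 20, 10), (k, 4, 17), (s, 18, 20), (v, 10, 25), (v, 13, 23), (x, 26, 19), (y, 35, 27)}

Joining U and T on G yields {(20, 11, 23, x, 18), (20, 25, 32, s, 18), (20, 3, 14, w, 18)}.
Apply σ_{B > 14 and G <= 20}; surviving tuples: {(20, 25, 32, s, 18)}
π[G, D, A]: project onto (G, D, A) → {(20, 18, s)}
Apply σ_{G != 9}; surviving tuples: {(10, 20, d), (17, 4, k), (19, 26, x), (23, 13, v), (25, 10, v), (27, 35, y)}
Taking the union: {(10, 20, d), (17, 4, k), (19, 26, x), (20, 18, s), (23, 13, v), (25, 10, v), (27, 35, y)}
π[A, D, G]: project onto (A, D, G) → {(d, 20, 10), (k, 4, 17), (s, 18, 20), (v, 10, 25), (v, 13, 23), (x, 26, 19), (y, 35, 27)}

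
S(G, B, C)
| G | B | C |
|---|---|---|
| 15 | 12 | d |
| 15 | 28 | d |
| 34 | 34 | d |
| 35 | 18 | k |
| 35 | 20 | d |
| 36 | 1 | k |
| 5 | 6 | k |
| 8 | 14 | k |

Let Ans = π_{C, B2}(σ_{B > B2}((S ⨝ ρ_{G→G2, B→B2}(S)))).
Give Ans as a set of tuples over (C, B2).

{(d, 12), (d, 20), (d, 28), (k, 1), (k, 14), (k, 6)}

ρ[G→G2, B→B2]: schema becomes (G2, B2, C); tuples unchanged.
Natural join on C: {(15, 12, d, 15, 12), (15, 12, d, 15, 28), (15, 12, d, 34, 34), (15, 12, d, 35, 20), (15, 28, d, 15, 12), (15, 28, d, 15, 28), (15, 28, d, 34, 34), (15, 28, d, 35, 20), (34, 34, d, 15, 12), (34, 34, d, 15, 28), (34, 34, d, 34, 34), (34, 34, d, 35, 20), (35, 18, k, 35, 18), (35, 18, k, 36, 1), (35, 18, k, 5, 6), (35, 18, k, 8, 14), (35, 20, d, 15, 12), (35, 20, d, 15, 28), (35, 20, d, 34, 34), (35, 20, d, 35, 20), (36, 1, k, 35, 18), (36, 1, k, 36, 1), (36, 1, k, 5, 6), (36, 1, k, 8, 14), (5, 6, k, 35, 18), (5, 6, k, 36, 1), (5, 6, k, 5, 6), (5, 6, k, 8, 14), (8, 14, k, 35, 18), (8, 14, k, 36, 1), (8, 14, k, 5, 6), (8, 14, k, 8, 14)}
Selection B > B2: {(15, 28, d, 15, 12), (15, 28, d, 35, 20), (34, 34, d, 15, 12), (34, 34, d, 15, 28), (34, 34, d, 35, 20), (35, 18, k, 36, 1), (35, 18, k, 5, 6), (35, 18, k, 8, 14), (35, 20, d, 15, 12), (5, 6, k, 36, 1), (8, 14, k, 36, 1), (8, 14, k, 5, 6)}
Projecting to C, B2 (6 duplicate(s) eliminated): {(d, 12), (d, 20), (d, 28), (k, 1), (k, 14), (k, 6)}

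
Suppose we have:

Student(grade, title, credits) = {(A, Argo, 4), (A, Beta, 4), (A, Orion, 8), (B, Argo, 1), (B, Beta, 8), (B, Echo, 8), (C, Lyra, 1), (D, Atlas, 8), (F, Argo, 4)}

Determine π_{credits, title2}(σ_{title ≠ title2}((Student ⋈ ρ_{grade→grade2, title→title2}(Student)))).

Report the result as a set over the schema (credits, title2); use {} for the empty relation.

ρ[grade→grade2, title→title2]: schema becomes (grade2, title2, credits); tuples unchanged.
Joining Student and ρ_{grade→grade2, title→title2}(Student) on credits yields {(A, Argo, 4, A, Argo), (A, Argo, 4, A, Beta), (A, Argo, 4, F, Argo), (A, Beta, 4, A, Argo), (A, Beta, 4, A, Beta), (A, Beta, 4, F, Argo), (A, Orion, 8, A, Orion), (A, Orion, 8, B, Beta), (A, Orion, 8, B, Echo), (A, Orion, 8, D, Atlas), (B, Argo, 1, B, Argo), (B, Argo, 1, C, Lyra), (B, Beta, 8, A, Orion), (B, Beta, 8, B, Beta), (B, Beta, 8, B, Echo), (B, Beta, 8, D, Atlas), (B, Echo, 8, A, Orion), (B, Echo, 8, B, Beta), (B, Echo, 8, B, Echo), (B, Echo, 8, D, Atlas), (C, Lyra, 1, B, Argo), (C, Lyra, 1, C, Lyra), (D, Atlas, 8, A, Orion), (D, Atlas, 8, B, Beta), (D, Atlas, 8, B, Echo), (D, Atlas, 8, D, Atlas), (F, Argo, 4, A, Argo), (F, Argo, 4, A, Beta), (F, Argo, 4, F, Argo)}.
Selection title ≠ title2: {(A, Argo, 4, A, Beta), (A, Beta, 4, A, Argo), (A, Beta, 4, F, Argo), (A, Orion, 8, B, Beta), (A, Orion, 8, B, Echo), (A, Orion, 8, D, Atlas), (B, Argo, 1, C, Lyra), (B, Beta, 8, A, Orion), (B, Beta, 8, B, Echo), (B, Beta, 8, D, Atlas), (B, Echo, 8, A, Orion), (B, Echo, 8, B, Beta), (B, Echo, 8, D, Atlas), (C, Lyra, 1, B, Argo), (D, Atlas, 8, A, Orion), (D, Atlas, 8, B, Beta), (D, Atlas, 8, B, Echo), (F, Argo, 4, A, Beta)}
π_{credits, title2} gives {(1, Argo), (1, Lyra), (4, Argo), (4, Beta), (8, Atlas), (8, Beta), (8, Echo), (8, Orion)} (10 duplicate(s) eliminated).

{(1, Argo), (1, Lyra), (4, Argo), (4, Beta), (8, Atlas), (8, Beta), (8, Echo), (8, Orion)}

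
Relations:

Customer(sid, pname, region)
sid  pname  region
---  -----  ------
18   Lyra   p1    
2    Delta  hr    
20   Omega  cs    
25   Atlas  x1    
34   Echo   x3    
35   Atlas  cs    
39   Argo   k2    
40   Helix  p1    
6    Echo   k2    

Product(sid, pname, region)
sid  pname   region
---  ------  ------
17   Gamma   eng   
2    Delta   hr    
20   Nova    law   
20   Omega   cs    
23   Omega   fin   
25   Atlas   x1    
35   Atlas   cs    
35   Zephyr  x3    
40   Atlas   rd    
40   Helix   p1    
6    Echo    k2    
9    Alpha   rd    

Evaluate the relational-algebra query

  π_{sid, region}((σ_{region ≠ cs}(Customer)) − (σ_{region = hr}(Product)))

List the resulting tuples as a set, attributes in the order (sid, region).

Apply σ_{region ≠ cs}; surviving tuples: {(18, Lyra, p1), (2, Delta, hr), (25, Atlas, x1), (34, Echo, x3), (39, Argo, k2), (40, Helix, p1), (6, Echo, k2)}
Apply σ_{region = hr}; surviving tuples: {(2, Delta, hr)}
Taking the difference: {(18, Lyra, p1), (25, Atlas, x1), (34, Echo, x3), (39, Argo, k2), (40, Helix, p1), (6, Echo, k2)}
Keep only column(s) sid, region: {(18, p1), (25, x1), (34, x3), (39, k2), (40, p1), (6, k2)}

{(18, p1), (25, x1), (34, x3), (39, k2), (40, p1), (6, k2)}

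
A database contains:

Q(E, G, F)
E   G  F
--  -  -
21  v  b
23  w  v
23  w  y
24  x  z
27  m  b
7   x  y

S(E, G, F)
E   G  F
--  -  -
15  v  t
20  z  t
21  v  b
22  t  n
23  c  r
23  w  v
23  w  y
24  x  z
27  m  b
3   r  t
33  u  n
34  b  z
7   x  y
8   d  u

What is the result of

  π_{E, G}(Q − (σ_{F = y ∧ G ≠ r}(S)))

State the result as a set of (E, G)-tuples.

Selection F = y ∧ G ≠ r: {(23, w, y), (7, x, y)}
Set difference of the two operands is {(21, v, b), (23, w, v), (24, x, z), (27, m, b)}.
π[E, G]: project onto (E, G) → {(21, v), (23, w), (24, x), (27, m)}

{(21, v), (23, w), (24, x), (27, m)}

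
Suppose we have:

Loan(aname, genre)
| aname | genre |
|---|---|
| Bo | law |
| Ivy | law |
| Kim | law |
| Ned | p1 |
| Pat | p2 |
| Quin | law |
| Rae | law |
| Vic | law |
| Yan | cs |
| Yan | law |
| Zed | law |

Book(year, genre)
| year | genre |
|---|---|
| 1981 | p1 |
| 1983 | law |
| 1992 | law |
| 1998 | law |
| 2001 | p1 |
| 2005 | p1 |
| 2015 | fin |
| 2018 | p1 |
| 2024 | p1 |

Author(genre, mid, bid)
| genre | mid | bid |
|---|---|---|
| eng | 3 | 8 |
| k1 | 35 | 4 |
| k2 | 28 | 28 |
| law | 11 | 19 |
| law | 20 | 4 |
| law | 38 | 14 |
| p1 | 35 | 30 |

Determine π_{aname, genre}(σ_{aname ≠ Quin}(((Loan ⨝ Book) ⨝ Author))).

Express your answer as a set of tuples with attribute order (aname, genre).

{(Bo, law), (Ivy, law), (Kim, law), (Ned, p1), (Rae, law), (Vic, law), (Yan, law), (Zed, law)}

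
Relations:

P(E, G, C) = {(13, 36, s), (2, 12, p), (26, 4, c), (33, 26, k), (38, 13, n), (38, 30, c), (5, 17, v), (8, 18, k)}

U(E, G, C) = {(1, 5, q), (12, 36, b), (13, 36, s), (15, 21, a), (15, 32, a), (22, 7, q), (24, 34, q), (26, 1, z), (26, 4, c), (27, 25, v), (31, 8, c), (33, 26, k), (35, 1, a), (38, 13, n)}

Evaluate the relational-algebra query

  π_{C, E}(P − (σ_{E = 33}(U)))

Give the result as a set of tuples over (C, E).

{(c, 26), (c, 38), (k, 8), (n, 38), (p, 2), (s, 13), (v, 5)}

Selection E = 33: {(33, 26, k)}
Taking the difference: {(13, 36, s), (2, 12, p), (26, 4, c), (38, 13, n), (38, 30, c), (5, 17, v), (8, 18, k)}
Keep only column(s) C, E: {(c, 26), (c, 38), (k, 8), (n, 38), (p, 2), (s, 13), (v, 5)}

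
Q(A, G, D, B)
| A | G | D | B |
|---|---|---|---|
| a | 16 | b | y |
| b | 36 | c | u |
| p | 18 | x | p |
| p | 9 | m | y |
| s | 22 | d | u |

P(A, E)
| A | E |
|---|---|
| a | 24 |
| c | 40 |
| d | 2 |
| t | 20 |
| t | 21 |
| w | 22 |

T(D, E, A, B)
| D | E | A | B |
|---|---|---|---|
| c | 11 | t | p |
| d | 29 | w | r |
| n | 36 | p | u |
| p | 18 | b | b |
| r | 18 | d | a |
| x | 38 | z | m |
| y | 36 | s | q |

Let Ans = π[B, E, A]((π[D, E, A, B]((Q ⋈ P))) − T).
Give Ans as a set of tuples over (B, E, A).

{(y, 24, a)}

Natural join on A: {(a, 16, b, y, 24)}
Keep only column(s) D, E, A, B: {(b, 24, a, y)}
Set difference of the two operands is {(b, 24, a, y)}.
Keep only column(s) B, E, A: {(y, 24, a)}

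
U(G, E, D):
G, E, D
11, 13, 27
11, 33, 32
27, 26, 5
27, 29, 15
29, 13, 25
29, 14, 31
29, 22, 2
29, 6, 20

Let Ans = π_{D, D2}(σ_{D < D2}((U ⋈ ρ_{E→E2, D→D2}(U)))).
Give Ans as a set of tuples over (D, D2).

ρ[E→E2, D→D2]: schema becomes (G, E2, D2); tuples unchanged.
Joining U and ρ_{E→E2, D→D2}(U) on G yields {(11, 13, 27, 13, 27), (11, 13, 27, 33, 32), (11, 33, 32, 13, 27), (11, 33, 32, 33, 32), (27, 26, 5, 26, 5), (27, 26, 5, 29, 15), (27, 29, 15, 26, 5), (27, 29, 15, 29, 15), (29, 13, 25, 13, 25), (29, 13, 25, 14, 31), (29, 13, 25, 22, 2), (29, 13, 25, 6, 20), (29, 14, 31, 13, 25), (29, 14, 31, 14, 31), (29, 14, 31, 22, 2), (29, 14, 31, 6, 20), (29, 22, 2, 13, 25), (29, 22, 2, 14, 31), (29, 22, 2, 22, 2), (29, 22, 2, 6, 20), (29, 6, 20, 13, 25), (29, 6, 20, 14, 31), (29, 6, 20, 22, 2), (29, 6, 20, 6, 20)}.
Filtering on D < D2 leaves {(11, 13, 27, 33, 32), (27, 26, 5, 29, 15), (29, 13, 25, 14, 31), (29, 22, 2, 13, 25), (29, 22, 2, 14, 31), (29, 22, 2, 6, 20), (29, 6, 20, 13, 25), (29, 6, 20, 14, 31)}.
π[D, D2]: project onto (D, D2) → {(2, 20), (2, 25), (2, 31), (20, 25), (20, 31), (25, 31), (27, 32), (5, 15)}

{(2, 20), (2, 25), (2, 31), (20, 25), (20, 31), (25, 31), (27, 32), (5, 15)}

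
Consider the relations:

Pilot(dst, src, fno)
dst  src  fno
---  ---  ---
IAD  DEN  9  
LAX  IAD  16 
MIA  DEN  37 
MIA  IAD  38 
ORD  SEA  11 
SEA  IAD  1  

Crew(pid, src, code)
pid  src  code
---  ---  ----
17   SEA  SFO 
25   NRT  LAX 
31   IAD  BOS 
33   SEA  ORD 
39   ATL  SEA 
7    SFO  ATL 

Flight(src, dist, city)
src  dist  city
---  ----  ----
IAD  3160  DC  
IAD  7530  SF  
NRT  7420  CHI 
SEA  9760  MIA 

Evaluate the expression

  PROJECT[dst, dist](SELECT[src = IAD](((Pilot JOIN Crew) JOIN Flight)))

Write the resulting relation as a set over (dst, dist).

Natural join on src: {(LAX, IAD, 16, 31, BOS), (MIA, IAD, 38, 31, BOS), (ORD, SEA, 11, 17, SFO), (ORD, SEA, 11, 33, ORD), (SEA, IAD, 1, 31, BOS)}
Natural join on src: {(LAX, IAD, 16, 31, BOS, 3160, DC), (LAX, IAD, 16, 31, BOS, 7530, SF), (MIA, IAD, 38, 31, BOS, 3160, DC), (MIA, IAD, 38, 31, BOS, 7530, SF), (ORD, SEA, 11, 17, SFO, 9760, MIA), (ORD, SEA, 11, 33, ORD, 9760, MIA), (SEA, IAD, 1, 31, BOS, 3160, DC), (SEA, IAD, 1, 31, BOS, 7530, SF)}
Apply σ_{src = IAD}; surviving tuples: {(LAX, IAD, 16, 31, BOS, 3160, DC), (LAX, IAD, 16, 31, BOS, 7530, SF), (MIA, IAD, 38, 31, BOS, 3160, DC), (MIA, IAD, 38, 31, BOS, 7530, SF), (SEA, IAD, 1, 31, BOS, 3160, DC), (SEA, IAD, 1, 31, BOS, 7530, SF)}
Projecting to dst, dist: {(LAX, 3160), (LAX, 7530), (MIA, 3160), (MIA, 7530), (SEA, 3160), (SEA, 7530)}

{(LAX, 3160), (LAX, 7530), (MIA, 3160), (MIA, 7530), (SEA, 3160), (SEA, 7530)}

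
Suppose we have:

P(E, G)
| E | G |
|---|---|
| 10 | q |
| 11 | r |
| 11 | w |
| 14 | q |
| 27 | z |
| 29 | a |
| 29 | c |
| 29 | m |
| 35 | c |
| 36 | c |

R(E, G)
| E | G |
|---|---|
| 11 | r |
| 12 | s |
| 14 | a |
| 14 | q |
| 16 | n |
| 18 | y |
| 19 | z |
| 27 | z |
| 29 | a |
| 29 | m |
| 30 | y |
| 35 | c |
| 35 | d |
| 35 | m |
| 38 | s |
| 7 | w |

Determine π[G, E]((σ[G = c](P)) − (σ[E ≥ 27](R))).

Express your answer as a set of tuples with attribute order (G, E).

{(c, 29), (c, 36)}

Apply σ_{G = c}; surviving tuples: {(29, c), (35, c), (36, c)}
Apply σ_{E ≥ 27}; surviving tuples: {(27, z), (29, a), (29, m), (30, y), (35, c), (35, d), (35, m), (38, s)}
Difference: {(29, c), (35, c), (36, c)} with {(27, z), (29, a), (29, m), (30, y), (35, c), (35, d), (35, m), (38, s)} → {(29, c), (36, c)}
Keep only column(s) G, E: {(c, 29), (c, 36)}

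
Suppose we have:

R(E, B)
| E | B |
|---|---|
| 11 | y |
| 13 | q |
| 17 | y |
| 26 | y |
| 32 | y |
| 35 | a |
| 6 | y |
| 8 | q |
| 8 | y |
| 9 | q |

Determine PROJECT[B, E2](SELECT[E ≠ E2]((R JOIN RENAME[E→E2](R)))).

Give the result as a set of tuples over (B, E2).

{(q, 13), (q, 8), (q, 9), (y, 11), (y, 17), (y, 26), (y, 32), (y, 6), (y, 8)}

ρ[E→E2]: schema becomes (E2, B); tuples unchanged.
R ⋈ RENAME[E→E2](R) (natural join on B): {(11, y, 11), (11, y, 17), (11, y, 26), (11, y, 32), (11, y, 6), (11, y, 8), (13, q, 13), (13, q, 8), (13, q, 9), (17, y, 11), (17, y, 17), (17, y, 26), (17, y, 32), (17, y, 6), (17, y, 8), (26, y, 11), (26, y, 17), (26, y, 26), (26, y, 32), (26, y, 6), (26, y, 8), (32, y, 11), (32, y, 17), (32, y, 26), (32, y, 32), (32, y, 6), (32, y, 8), (35, a, 35), (6, y, 11), (6, y, 17), (6, y, 26), (6, y, 32), (6, y, 6), (6, y, 8), (8, q, 13), (8, q, 8), (8, q, 9), (8, y, 11), (8, y, 17), (8, y, 26), (8, y, 32), (8, y, 6), (8, y, 8), (9, q, 13), (9, q, 8), (9, q, 9)}
σ[E ≠ E2]: keep tuples satisfying E ≠ E2 → {(11, y, 17), (11, y, 26), (11, y, 32), (11, y, 6), (11, y, 8), (13, q, 8), (13, q, 9), (17, y, 11), (17, y, 26), (17, y, 32), (17, y, 6), (17, y, 8), (26, y, 11), (26, y, 17), (26, y, 32), (26, y, 6), (26, y, 8), (32, y, 11), (32, y, 17), (32, y, 26), (32, y, 6), (32, y, 8), (6, y, 11), (6, y, 17), (6, y, 26), (6, y, 32), (6, y, 8), (8, q, 13), (8, q, 9), (8, y, 11), (8, y, 17), (8, y, 26), (8, y, 32), (8, y, 6), (9, q, 13), (9, q, 8)}
π[B, E2]: project onto (B, E2) (27 duplicate(s) eliminated) → {(q, 13), (q, 8), (q, 9), (y, 11), (y, 17), (y, 26), (y, 32), (y, 6), (y, 8)}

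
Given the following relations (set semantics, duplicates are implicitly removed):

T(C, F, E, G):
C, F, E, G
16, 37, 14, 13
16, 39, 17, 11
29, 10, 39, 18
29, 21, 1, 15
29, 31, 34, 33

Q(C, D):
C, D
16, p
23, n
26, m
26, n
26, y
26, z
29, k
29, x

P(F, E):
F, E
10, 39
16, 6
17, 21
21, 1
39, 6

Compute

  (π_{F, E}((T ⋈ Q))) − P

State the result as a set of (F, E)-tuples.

Joining T and Q on C yields {(16, 37, 14, 13, p), (16, 39, 17, 11, p), (29, 10, 39, 18, k), (29, 10, 39, 18, x), (29, 21, 1, 15, k), (29, 21, 1, 15, x), (29, 31, 34, 33, k), (29, 31, 34, 33, x)}.
Keep only column(s) F, E (3 duplicate(s) eliminated): {(10, 39), (21, 1), (31, 34), (37, 14), (39, 17)}
Difference: {(10, 39), (21, 1), (31, 34), (37, 14), (39, 17)} with {(10, 39), (16, 6), (17, 21), (21, 1), (39, 6)} → {(31, 34), (37, 14), (39, 17)}

{(31, 34), (37, 14), (39, 17)}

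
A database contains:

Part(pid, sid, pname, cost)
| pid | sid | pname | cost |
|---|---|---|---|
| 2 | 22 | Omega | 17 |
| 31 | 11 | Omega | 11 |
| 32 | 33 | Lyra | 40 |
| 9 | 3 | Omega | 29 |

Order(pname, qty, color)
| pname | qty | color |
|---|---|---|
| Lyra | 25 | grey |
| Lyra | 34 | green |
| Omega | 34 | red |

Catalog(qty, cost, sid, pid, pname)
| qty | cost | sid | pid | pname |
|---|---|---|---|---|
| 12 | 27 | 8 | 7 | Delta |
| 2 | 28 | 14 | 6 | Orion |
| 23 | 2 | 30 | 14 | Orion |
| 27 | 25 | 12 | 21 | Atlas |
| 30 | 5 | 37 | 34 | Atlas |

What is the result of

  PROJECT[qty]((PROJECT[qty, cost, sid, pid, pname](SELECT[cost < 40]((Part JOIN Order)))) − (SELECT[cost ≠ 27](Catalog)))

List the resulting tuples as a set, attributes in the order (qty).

Joining Part and Order on pname yields {(2, 22, Omega, 17, 34, red), (31, 11, Omega, 11, 34, red), (32, 33, Lyra, 40, 25, grey), (32, 33, Lyra, 40, 34, green), (9, 3, Omega, 29, 34, red)}.
Apply σ_{cost < 40}; surviving tuples: {(2, 22, Omega, 17, 34, red), (31, 11, Omega, 11, 34, red), (9, 3, Omega, 29, 34, red)}
Projecting to qty, cost, sid, pid, pname: {(34, 11, 11, 31, Omega), (34, 17, 22, 2, Omega), (34, 29, 3, 9, Omega)}
Apply σ_{cost ≠ 27}; surviving tuples: {(2, 28, 14, 6, Orion), (23, 2, 30, 14, Orion), (27, 25, 12, 21, Atlas), (30, 5, 37, 34, Atlas)}
Set difference of the two operands is {(34, 11, 11, 31, Omega), (34, 17, 22, 2, Omega), (34, 29, 3, 9, Omega)}.
Projecting to qty (2 duplicate(s) eliminated): {34}

{34}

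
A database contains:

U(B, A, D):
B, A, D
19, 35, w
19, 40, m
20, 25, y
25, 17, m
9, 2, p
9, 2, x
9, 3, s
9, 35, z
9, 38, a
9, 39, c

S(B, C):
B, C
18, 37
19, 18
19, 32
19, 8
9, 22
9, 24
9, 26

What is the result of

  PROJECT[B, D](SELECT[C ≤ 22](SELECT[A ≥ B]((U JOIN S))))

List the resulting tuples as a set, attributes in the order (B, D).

{(19, m), (19, w), (9, a), (9, c), (9, z)}

Joining U and S on B yields {(19, 35, w, 18), (19, 35, w, 32), (19, 35, w, 8), (19, 40, m, 18), (19, 40, m, 32), (19, 40, m, 8), (9, 2, p, 22), (9, 2, p, 24), (9, 2, p, 26), (9, 2, x, 22), (9, 2, x, 24), (9, 2, x, 26), (9, 3, s, 22), (9, 3, s, 24), (9, 3, s, 26), (9, 35, z, 22), (9, 35, z, 24), (9, 35, z, 26), (9, 38, a, 22), (9, 38, a, 24), (9, 38, a, 26), (9, 39, c, 22), (9, 39, c, 24), (9, 39, c, 26)}.
σ[A ≥ B]: keep tuples satisfying A ≥ B → {(19, 35, w, 18), (19, 35, w, 32), (19, 35, w, 8), (19, 40, m, 18), (19, 40, m, 32), (19, 40, m, 8), (9, 35, z, 22), (9, 35, z, 24), (9, 35, z, 26), (9, 38, a, 22), (9, 38, a, 24), (9, 38, a, 26), (9, 39, c, 22), (9, 39, c, 24), (9, 39, c, 26)}
σ[C ≤ 22]: keep tuples satisfying C ≤ 22 → {(19, 35, w, 18), (19, 35, w, 8), (19, 40, m, 18), (19, 40, m, 8), (9, 35, z, 22), (9, 38, a, 22), (9, 39, c, 22)}
Keep only column(s) B, D (2 duplicate(s) eliminated): {(19, m), (19, w), (9, a), (9, c), (9, z)}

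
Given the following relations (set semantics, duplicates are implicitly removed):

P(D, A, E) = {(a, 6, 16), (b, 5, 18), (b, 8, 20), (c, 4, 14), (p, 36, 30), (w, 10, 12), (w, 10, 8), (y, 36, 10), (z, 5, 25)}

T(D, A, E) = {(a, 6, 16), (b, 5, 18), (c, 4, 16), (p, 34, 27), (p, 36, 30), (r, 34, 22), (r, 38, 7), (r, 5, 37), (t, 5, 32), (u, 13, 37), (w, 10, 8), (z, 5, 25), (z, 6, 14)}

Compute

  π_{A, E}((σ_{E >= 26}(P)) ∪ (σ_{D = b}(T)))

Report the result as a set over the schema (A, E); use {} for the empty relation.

{(36, 30), (5, 18)}

Apply σ_{E >= 26}; surviving tuples: {(p, 36, 30)}
Apply σ_{D = b}; surviving tuples: {(b, 5, 18)}
Taking the union: {(b, 5, 18), (p, 36, 30)}
Keep only column(s) A, E: {(36, 30), (5, 18)}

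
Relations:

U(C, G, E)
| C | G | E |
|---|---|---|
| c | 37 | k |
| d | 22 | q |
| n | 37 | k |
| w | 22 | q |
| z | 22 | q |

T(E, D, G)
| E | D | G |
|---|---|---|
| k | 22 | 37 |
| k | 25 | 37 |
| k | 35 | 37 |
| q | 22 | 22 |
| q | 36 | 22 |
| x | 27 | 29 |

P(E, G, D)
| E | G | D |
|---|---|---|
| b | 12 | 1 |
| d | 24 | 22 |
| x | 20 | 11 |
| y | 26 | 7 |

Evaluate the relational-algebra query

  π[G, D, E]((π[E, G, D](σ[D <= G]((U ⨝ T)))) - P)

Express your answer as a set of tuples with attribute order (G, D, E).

Joining U and T on G, E yields {(c, 37, k, 22), (c, 37, k, 25), (c, 37, k, 35), (d, 22, q, 22), (d, 22, q, 36), (n, 37, k, 22), (n, 37, k, 25), (n, 37, k, 35), (w, 22, q, 22), (w, 22, q, 36), (z, 22, q, 22), (z, 22, q, 36)}.
σ[D <= G]: keep tuples satisfying D <= G → {(c, 37, k, 22), (c, 37, k, 25), (c, 37, k, 35), (d, 22, q, 22), (n, 37, k, 22), (n, 37, k, 25), (n, 37, k, 35), (w, 22, q, 22), (z, 22, q, 22)}
π[E, G, D]: project onto (E, G, D) (5 duplicate(s) eliminated) → {(k, 37, 22), (k, 37, 25), (k, 37, 35), (q, 22, 22)}
Difference: {(k, 37, 22), (k, 37, 25), (k, 37, 35), (q, 22, 22)} with {(b, 12, 1), (d, 24, 22), (x, 20, 11), (y, 26, 7)} → {(k, 37, 22), (k, 37, 25), (k, 37, 35), (q, 22, 22)}
π[G, D, E]: project onto (G, D, E) → {(22, 22, q), (37, 22, k), (37, 25, k), (37, 35, k)}

{(22, 22, q), (37, 22, k), (37, 25, k), (37, 35, k)}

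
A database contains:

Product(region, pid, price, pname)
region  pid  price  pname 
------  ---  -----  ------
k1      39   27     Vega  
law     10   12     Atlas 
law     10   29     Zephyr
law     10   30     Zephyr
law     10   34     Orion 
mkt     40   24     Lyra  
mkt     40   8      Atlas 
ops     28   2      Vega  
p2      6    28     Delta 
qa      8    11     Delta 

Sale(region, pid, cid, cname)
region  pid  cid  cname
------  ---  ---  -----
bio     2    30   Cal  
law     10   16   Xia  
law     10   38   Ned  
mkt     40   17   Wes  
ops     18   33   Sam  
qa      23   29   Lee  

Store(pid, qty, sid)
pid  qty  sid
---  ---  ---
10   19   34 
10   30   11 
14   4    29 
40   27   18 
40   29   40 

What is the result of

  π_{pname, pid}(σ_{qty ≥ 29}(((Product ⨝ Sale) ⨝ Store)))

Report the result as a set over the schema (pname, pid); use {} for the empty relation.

{(Atlas, 10), (Atlas, 40), (Lyra, 40), (Orion, 10), (Zephyr, 10)}

Natural join on region, pid: {(law, 10, 12, Atlas, 16, Xia), (law, 10, 12, Atlas, 38, Ned), (law, 10, 29, Zephyr, 16, Xia), (law, 10, 29, Zephyr, 38, Ned), (law, 10, 30, Zephyr, 16, Xia), (law, 10, 30, Zephyr, 38, Ned), (law, 10, 34, Orion, 16, Xia), (law, 10, 34, Orion, 38, Ned), (mkt, 40, 24, Lyra, 17, Wes), (mkt, 40, 8, Atlas, 17, Wes)}
Natural join on pid: {(law, 10, 12, Atlas, 16, Xia, 19, 34), (law, 10, 12, Atlas, 16, Xia, 30, 11), (law, 10, 12, Atlas, 38, Ned, 19, 34), (law, 10, 12, Atlas, 38, Ned, 30, 11), (law, 10, 29, Zephyr, 16, Xia, 19, 34), (law, 10, 29, Zephyr, 16, Xia, 30, 11), (law, 10, 29, Zephyr, 38, Ned, 19, 34), (law, 10, 29, Zephyr, 38, Ned, 30, 11), (law, 10, 30, Zephyr, 16, Xia, 19, 34), (law, 10, 30, Zephyr, 16, Xia, 30, 11), (law, 10, 30, Zephyr, 38, Ned, 19, 34), (law, 10, 30, Zephyr, 38, Ned, 30, 11), (law, 10, 34, Orion, 16, Xia, 19, 34), (law, 10, 34, Orion, 16, Xia, 30, 11), (law, 10, 34, Orion, 38, Ned, 19, 34), (law, 10, 34, Orion, 38, Ned, 30, 11), (mkt, 40, 24, Lyra, 17, Wes, 27, 18), (mkt, 40, 24, Lyra, 17, Wes, 29, 40), (mkt, 40, 8, Atlas, 17, Wes, 27, 18), (mkt, 40, 8, Atlas, 17, Wes, 29, 40)}
σ[qty ≥ 29]: keep tuples satisfying qty ≥ 29 → {(law, 10, 12, Atlas, 16, Xia, 30, 11), (law, 10, 12, Atlas, 38, Ned, 30, 11), (law, 10, 29, Zephyr, 16, Xia, 30, 11), (law, 10, 29, Zephyr, 38, Ned, 30, 11), (law, 10, 30, Zephyr, 16, Xia, 30, 11), (law, 10, 30, Zephyr, 38, Ned, 30, 11), (law, 10, 34, Orion, 16, Xia, 30, 11), (law, 10, 34, Orion, 38, Ned, 30, 11), (mkt, 40, 24, Lyra, 17, Wes, 29, 40), (mkt, 40, 8, Atlas, 17, Wes, 29, 40)}
Keep only column(s) pname, pid (5 duplicate(s) eliminated): {(Atlas, 10), (Atlas, 40), (Lyra, 40), (Orion, 10), (Zephyr, 10)}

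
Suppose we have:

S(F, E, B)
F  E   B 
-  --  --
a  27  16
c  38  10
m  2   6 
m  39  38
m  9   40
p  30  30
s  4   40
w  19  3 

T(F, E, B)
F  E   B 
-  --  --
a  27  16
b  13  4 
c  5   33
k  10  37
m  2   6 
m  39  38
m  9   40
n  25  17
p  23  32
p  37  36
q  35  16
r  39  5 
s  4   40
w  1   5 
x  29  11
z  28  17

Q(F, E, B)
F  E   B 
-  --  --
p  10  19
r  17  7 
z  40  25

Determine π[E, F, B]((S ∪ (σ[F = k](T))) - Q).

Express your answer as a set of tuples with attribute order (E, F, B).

{(10, k, 37), (19, w, 3), (2, m, 6), (27, a, 16), (30, p, 30), (38, c, 10), (39, m, 38), (4, s, 40), (9, m, 40)}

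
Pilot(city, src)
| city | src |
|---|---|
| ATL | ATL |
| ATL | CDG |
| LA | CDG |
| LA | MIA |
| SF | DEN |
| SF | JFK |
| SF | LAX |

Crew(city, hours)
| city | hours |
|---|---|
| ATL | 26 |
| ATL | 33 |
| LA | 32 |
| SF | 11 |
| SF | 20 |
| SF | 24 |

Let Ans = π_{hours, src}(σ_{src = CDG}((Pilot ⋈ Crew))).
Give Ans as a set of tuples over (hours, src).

Natural join on city: {(ATL, ATL, 26), (ATL, ATL, 33), (ATL, CDG, 26), (ATL, CDG, 33), (LA, CDG, 32), (LA, MIA, 32), (SF, DEN, 11), (SF, DEN, 20), (SF, DEN, 24), (SF, JFK, 11), (SF, JFK, 20), (SF, JFK, 24), (SF, LAX, 11), (SF, LAX, 20), (SF, LAX, 24)}
Filtering on src = CDG leaves {(ATL, CDG, 26), (ATL, CDG, 33), (LA, CDG, 32)}.
Projecting to hours, src: {(26, CDG), (32, CDG), (33, CDG)}

{(26, CDG), (32, CDG), (33, CDG)}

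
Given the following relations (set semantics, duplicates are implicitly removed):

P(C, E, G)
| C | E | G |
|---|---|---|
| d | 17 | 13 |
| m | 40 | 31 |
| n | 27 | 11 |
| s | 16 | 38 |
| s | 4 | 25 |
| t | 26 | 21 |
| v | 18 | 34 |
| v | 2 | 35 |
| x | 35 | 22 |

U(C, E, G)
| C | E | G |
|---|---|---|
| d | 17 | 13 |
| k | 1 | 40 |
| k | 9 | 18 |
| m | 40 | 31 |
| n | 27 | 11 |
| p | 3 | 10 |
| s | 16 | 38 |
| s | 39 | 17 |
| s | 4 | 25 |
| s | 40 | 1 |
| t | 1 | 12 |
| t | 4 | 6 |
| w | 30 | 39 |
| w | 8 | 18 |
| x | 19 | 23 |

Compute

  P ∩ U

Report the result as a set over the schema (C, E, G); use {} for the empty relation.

{(d, 17, 13), (m, 40, 31), (n, 27, 11), (s, 16, 38), (s, 4, 25)}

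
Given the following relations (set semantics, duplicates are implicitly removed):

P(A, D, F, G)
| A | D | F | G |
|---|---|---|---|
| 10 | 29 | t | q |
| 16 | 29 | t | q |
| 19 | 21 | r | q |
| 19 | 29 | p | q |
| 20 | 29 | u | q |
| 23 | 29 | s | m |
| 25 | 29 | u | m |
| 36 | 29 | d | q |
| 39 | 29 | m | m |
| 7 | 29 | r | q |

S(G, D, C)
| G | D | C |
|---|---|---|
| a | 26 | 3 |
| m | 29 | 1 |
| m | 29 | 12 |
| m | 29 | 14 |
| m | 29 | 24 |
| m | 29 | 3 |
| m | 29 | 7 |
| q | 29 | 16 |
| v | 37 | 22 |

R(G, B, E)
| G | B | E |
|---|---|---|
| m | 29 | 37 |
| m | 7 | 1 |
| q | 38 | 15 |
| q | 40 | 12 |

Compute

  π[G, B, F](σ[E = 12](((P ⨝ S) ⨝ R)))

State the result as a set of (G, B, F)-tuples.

{(q, 40, d), (q, 40, p), (q, 40, r), (q, 40, t), (q, 40, u)}

P ⋈ S (natural join on D, G): {(10, 29, t, q, 16), (16, 29, t, q, 16), (19, 29, p, q, 16), (20, 29, u, q, 16), (23, 29, s, m, 1), (23, 29, s, m, 12), (23, 29, s, m, 14), (23, 29, s, m, 24), (23, 29, s, m, 3), (23, 29, s, m, 7), (25, 29, u, m, 1), (25, 29, u, m, 12), (25, 29, u, m, 14), (25, 29, u, m, 24), (25, 29, u, m, 3), (25, 29, u, m, 7), (36, 29, d, q, 16), (39, 29, m, m, 1), (39, 29, m, m, 12), (39, 29, m, m, 14), (39, 29, m, m, 24), (39, 29, m, m, 3), (39, 29, m, m, 7), (7, 29, r, q, 16)}
(P ⨝ S) ⋈ R (natural join on G): {(10, 29, t, q, 16, 38, 15), (10, 29, t, q, 16, 40, 12), (16, 29, t, q, 16, 38, 15), (16, 29, t, q, 16, 40, 12), (19, 29, p, q, 16, 38, 15), (19, 29, p, q, 16, 40, 12), (20, 29, u, q, 16, 38, 15), (20, 29, u, q, 16, 40, 12), (23, 29, s, m, 1, 29, 37), (23, 29, s, m, 1, 7, 1), (23, 29, s, m, 12, 29, 37), (23, 29, s, m, 12, 7, 1), (23, 29, s, m, 14, 29, 37), (23, 29, s, m, 14, 7, 1), (23, 29, s, m, 24, 29, 37), (23, 29, s, m, 24, 7, 1), (23, 29, s, m, 3, 29, 37), (23, 29, s, m, 3, 7, 1), (23, 29, s, m, 7, 29, 37), (23, 29, s, m, 7, 7, 1), (25, 29, u, m, 1, 29, 37), (25, 29, u, m, 1, 7, 1), (25, 29, u, m, 12, 29, 37), (25, 29, u, m, 12, 7, 1), (25, 29, u, m, 14, 29, 37), (25, 29, u, m, 14, 7, 1), (25, 29, u, m, 24, 29, 37), (25, 29, u, m, 24, 7, 1), (25, 29, u, m, 3, 29, 37), (25, 29, u, m, 3, 7, 1), (25, 29, u, m, 7, 29, 37), (25, 29, u, m, 7, 7, 1), (36, 29, d, q, 16, 38, 15), (36, 29, d, q, 16, 40, 12), (39, 29, m, m, 1, 29, 37), (39, 29, m, m, 1, 7, 1), (39, 29, m, m, 12, 29, 37), (39, 29, m, m, 12, 7, 1), (39, 29, m, m, 14, 29, 37), (39, 29, m, m, 14, 7, 1), (39, 29, m, m, 24, 29, 37), (39, 29, m, m, 24, 7, 1), (39, 29, m, m, 3, 29, 37), (39, 29, m, m, 3, 7, 1), (39, 29, m, m, 7, 29, 37), (39, 29, m, m, 7, 7, 1), (7, 29, r, q, 16, 38, 15), (7, 29, r, q, 16, 40, 12)}
Apply σ_{E = 12}; surviving tuples: {(10, 29, t, q, 16, 40, 12), (16, 29, t, q, 16, 40, 12), (19, 29, p, q, 16, 40, 12), (20, 29, u, q, 16, 40, 12), (36, 29, d, q, 16, 40, 12), (7, 29, r, q, 16, 40, 12)}
π[G, B, F]: project onto (G, B, F) (1 duplicate(s) eliminated) → {(q, 40, d), (q, 40, p), (q, 40, r), (q, 40, t), (q, 40, u)}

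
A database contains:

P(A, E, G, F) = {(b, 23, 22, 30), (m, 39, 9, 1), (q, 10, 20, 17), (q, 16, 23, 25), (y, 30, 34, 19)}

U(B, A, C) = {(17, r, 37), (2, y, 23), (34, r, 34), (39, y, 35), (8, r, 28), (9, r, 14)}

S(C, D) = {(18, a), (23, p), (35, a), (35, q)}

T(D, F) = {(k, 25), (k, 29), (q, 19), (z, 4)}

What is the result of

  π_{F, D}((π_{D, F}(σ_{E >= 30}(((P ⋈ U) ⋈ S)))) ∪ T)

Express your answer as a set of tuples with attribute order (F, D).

Natural join on A: {(y, 30, 34, 19, 2, 23), (y, 30, 34, 19, 39, 35)}
Natural join on C: {(y, 30, 34, 19, 2, 23, p), (y, 30, 34, 19, 39, 35, a), (y, 30, 34, 19, 39, 35, q)}
Filtering on E >= 30 leaves {(y, 30, 34, 19, 2, 23, p), (y, 30, 34, 19, 39, 35, a), (y, 30, 34, 19, 39, 35, q)}.
Projecting to D, F: {(a, 19), (p, 19), (q, 19)}
Union: {(a, 19), (p, 19), (q, 19)} with {(k, 25), (k, 29), (q, 19), (z, 4)} → {(a, 19), (k, 25), (k, 29), (p, 19), (q, 19), (z, 4)}
Projecting to F, D: {(19, a), (19, p), (19, q), (25, k), (29, k), (4, z)}

{(19, a), (19, p), (19, q), (25, k), (29, k), (4, z)}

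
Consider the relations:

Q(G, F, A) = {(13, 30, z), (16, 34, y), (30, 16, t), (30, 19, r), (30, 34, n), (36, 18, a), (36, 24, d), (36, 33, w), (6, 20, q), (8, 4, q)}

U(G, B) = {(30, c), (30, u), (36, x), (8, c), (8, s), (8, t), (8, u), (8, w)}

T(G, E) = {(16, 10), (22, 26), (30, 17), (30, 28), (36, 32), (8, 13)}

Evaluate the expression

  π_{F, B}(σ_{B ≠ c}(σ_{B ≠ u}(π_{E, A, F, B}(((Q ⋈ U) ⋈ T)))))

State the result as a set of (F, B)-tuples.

{(18, x), (24, x), (33, x), (4, s), (4, t), (4, w)}

Joining Q and U on G yields {(30, 16, t, c), (30, 16, t, u), (30, 19, r, c), (30, 19, r, u), (30, 34, n, c), (30, 34, n, u), (36, 18, a, x), (36, 24, d, x), (36, 33, w, x), (8, 4, q, c), (8, 4, q, s), (8, 4, q, t), (8, 4, q, u), (8, 4, q, w)}.
Joining (Q ⋈ U) and T on G yields {(30, 16, t, c, 17), (30, 16, t, c, 28), (30, 16, t, u, 17), (30, 16, t, u, 28), (30, 19, r, c, 17), (30, 19, r, c, 28), (30, 19, r, u, 17), (30, 19, r, u, 28), (30, 34, n, c, 17), (30, 34, n, c, 28), (30, 34, n, u, 17), (30, 34, n, u, 28), (36, 18, a, x, 32), (36, 24, d, x, 32), (36, 33, w, x, 32), (8, 4, q, c, 13), (8, 4, q, s, 13), (8, 4, q, t, 13), (8, 4, q, u, 13), (8, 4, q, w, 13)}.
Keep only column(s) E, A, F, B: {(13, q, 4, c), (13, q, 4, s), (13, q, 4, t), (13, q, 4, u), (13, q, 4, w), (17, n, 34, c), (17, n, 34, u), (17, r, 19, c), (17, r, 19, u), (17, t, 16, c), (17, t, 16, u), (28, n, 34, c), (28, n, 34, u), (28, r, 19, c), (28, r, 19, u), (28, t, 16, c), (28, t, 16, u), (32, a, 18, x), (32, d, 24, x), (32, w, 33, x)}
Apply σ_{B ≠ u}; surviving tuples: {(13, q, 4, c), (13, q, 4, s), (13, q, 4, t), (13, q, 4, w), (17, n, 34, c), (17, r, 19, c), (17, t, 16, c), (28, n, 34, c), (28, r, 19, c), (28, t, 16, c), (32, a, 18, x), (32, d, 24, x), (32, w, 33, x)}
Apply σ_{B ≠ c}; surviving tuples: {(13, q, 4, s), (13, q, 4, t), (13, q, 4, w), (32, a, 18, x), (32, d, 24, x), (32, w, 33, x)}
Keep only column(s) F, B: {(18, x), (24, x), (33, x), (4, s), (4, t), (4, w)}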